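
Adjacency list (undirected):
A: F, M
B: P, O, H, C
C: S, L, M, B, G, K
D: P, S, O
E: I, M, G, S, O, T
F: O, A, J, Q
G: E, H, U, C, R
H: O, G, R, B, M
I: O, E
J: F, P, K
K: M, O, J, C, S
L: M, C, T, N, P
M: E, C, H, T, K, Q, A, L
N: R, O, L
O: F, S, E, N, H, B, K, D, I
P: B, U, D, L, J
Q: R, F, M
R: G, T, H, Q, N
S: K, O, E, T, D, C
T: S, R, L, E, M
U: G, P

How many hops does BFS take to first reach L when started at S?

2

Level 0: S
Level 1: C, D, E, K, O, T
Level 2: B, F, G, H, I, J, L, M, N, P, R
Level 3: A, Q, U
L first appears at level 2.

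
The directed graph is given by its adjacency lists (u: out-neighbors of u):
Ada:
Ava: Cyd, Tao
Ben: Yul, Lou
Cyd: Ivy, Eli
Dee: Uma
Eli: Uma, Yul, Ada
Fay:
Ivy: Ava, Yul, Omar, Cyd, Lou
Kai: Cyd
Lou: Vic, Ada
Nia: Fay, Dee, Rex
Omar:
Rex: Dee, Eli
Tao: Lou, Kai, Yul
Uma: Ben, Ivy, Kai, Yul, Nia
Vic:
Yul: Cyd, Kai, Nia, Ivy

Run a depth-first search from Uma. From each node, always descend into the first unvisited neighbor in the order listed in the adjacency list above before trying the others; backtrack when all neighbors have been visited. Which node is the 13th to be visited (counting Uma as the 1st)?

Eli

Visit Uma
Uma → Ben
Ben → Yul
Yul → Cyd
Cyd → Ivy
Ivy → Ava
Ava → Tao
Tao → Lou
Lou → Vic
Lou → Ada
Tao → Kai
Ivy → Omar
Cyd → Eli
Yul → Nia
Nia → Fay
Nia → Dee
Nia → Rex

Visit order: Uma, Ben, Yul, Cyd, Ivy, Ava, Tao, Lou, Vic, Ada, Kai, Omar, Eli, Nia, Fay, Dee, Rex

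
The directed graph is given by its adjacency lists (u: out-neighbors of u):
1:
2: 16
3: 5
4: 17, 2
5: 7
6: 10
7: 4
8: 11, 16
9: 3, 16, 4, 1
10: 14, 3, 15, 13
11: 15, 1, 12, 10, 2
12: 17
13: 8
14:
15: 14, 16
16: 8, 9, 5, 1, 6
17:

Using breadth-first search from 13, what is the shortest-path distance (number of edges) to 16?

2

Level 0: 13
Level 1: 8
Level 2: 11, 16
Level 3: 1, 2, 5, 6, 9, 10, 12, 15
Level 4: 3, 4, 7, 14, 17
16 first appears at level 2.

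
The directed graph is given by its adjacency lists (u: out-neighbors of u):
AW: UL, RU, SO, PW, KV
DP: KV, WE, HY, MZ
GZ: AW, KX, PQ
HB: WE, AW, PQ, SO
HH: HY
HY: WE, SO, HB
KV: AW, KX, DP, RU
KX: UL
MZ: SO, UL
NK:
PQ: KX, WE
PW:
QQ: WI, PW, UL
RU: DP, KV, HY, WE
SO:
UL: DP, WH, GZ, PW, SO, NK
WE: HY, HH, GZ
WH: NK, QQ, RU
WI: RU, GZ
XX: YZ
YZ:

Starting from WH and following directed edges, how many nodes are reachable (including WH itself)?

BFS from WH visits: WH, NK, QQ, RU, WI, PW, UL, DP, KV, HY, WE, GZ, SO, MZ, AW, KX, HB, HH, PQ
Reachable nodes: 19 of 21 total.

19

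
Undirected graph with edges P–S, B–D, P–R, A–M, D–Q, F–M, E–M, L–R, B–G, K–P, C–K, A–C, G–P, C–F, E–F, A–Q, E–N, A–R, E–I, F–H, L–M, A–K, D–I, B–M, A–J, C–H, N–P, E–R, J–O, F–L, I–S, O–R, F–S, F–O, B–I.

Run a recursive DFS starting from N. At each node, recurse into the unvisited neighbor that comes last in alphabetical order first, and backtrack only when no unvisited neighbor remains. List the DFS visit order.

N → P → S → I → E → R → O → J → A → Q → D → B → M → L → F → H → C → K → G

Visit N
N → P
P → S
S → I
I → E
E → R
R → O
O → J
J → A
A → Q
Q → D
D → B
B → M
M → L
L → F
F → H
H → C
C → K
B → G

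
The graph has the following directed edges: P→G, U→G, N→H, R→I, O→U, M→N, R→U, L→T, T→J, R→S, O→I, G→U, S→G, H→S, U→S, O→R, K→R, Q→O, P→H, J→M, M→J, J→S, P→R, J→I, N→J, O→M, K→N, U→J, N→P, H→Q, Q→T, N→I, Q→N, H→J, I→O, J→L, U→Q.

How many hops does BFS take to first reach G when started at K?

Level 0: K
Level 1: N, R
Level 2: H, I, J, P, S, U
Level 3: G, L, M, O, Q
Level 4: T
G first appears at level 3.

3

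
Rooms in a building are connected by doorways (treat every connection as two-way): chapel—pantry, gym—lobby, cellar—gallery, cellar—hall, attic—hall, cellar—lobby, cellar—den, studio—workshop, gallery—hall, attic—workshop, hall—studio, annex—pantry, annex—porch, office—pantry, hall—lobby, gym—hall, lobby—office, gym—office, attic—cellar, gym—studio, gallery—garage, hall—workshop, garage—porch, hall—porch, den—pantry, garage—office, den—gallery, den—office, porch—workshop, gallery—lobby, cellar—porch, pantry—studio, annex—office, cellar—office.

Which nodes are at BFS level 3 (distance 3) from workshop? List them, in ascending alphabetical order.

Level 0: workshop
Level 1: attic, hall, porch, studio
Level 2: annex, cellar, gallery, garage, gym, lobby, pantry
Level 3: chapel, den, office

chapel, den, office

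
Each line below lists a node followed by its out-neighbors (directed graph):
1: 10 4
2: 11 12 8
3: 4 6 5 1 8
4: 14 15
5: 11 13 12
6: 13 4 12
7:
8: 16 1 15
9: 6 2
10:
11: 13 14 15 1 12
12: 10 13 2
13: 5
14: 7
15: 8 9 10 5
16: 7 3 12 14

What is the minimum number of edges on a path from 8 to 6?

Level 0: 8
Level 1: 1, 15, 16
Level 2: 3, 4, 5, 7, 9, 10, 12, 14
Level 3: 2, 6, 11, 13
6 first appears at level 3.

3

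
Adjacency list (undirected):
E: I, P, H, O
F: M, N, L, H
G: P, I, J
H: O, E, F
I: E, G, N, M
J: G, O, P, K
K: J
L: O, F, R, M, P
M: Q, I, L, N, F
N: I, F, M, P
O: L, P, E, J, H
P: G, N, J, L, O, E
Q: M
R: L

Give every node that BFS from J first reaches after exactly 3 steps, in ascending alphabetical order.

F, M, R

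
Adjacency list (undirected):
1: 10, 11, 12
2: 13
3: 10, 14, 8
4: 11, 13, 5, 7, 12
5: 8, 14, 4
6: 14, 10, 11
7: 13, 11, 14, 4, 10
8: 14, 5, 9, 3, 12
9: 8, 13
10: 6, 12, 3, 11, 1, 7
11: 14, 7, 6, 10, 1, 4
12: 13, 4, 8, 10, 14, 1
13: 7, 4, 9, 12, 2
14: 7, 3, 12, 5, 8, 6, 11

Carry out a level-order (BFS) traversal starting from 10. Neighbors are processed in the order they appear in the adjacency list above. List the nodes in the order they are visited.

Visit 10; enqueue 6, 12, 3, 11, 1, 7 → queue [6, 12, 3, 11, 1, 7]
Visit 6; enqueue 14 → queue [12, 3, 11, 1, 7, 14]
Visit 12; enqueue 13, 4, 8 → queue [3, 11, 1, 7, 14, 13, 4, 8]
Visit 3 → queue [11, 1, 7, 14, 13, 4, 8]
Visit 11 → queue [1, 7, 14, 13, 4, 8]
Visit 1 → queue [7, 14, 13, 4, 8]
Visit 7 → queue [14, 13, 4, 8]
Visit 14; enqueue 5 → queue [13, 4, 8, 5]
Visit 13; enqueue 9, 2 → queue [4, 8, 5, 9, 2]
Visit 4 → queue [8, 5, 9, 2]
Visit 8 → queue [5, 9, 2]
Visit 5 → queue [9, 2]
Visit 9 → queue [2]
Visit 2 → queue []

10, 6, 12, 3, 11, 1, 7, 14, 13, 4, 8, 5, 9, 2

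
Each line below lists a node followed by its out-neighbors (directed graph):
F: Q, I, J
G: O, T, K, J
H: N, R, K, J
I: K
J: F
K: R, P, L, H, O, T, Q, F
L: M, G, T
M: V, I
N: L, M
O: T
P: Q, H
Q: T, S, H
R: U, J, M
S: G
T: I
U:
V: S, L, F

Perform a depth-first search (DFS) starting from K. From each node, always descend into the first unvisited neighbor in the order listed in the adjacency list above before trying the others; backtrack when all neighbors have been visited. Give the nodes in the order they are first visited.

K, R, U, J, F, Q, T, I, S, G, O, H, N, L, M, V, P

Visit K
K → R
R → U
R → J
J → F
F → Q
Q → T
T → I
Q → S
S → G
G → O
Q → H
H → N
N → L
L → M
M → V
K → P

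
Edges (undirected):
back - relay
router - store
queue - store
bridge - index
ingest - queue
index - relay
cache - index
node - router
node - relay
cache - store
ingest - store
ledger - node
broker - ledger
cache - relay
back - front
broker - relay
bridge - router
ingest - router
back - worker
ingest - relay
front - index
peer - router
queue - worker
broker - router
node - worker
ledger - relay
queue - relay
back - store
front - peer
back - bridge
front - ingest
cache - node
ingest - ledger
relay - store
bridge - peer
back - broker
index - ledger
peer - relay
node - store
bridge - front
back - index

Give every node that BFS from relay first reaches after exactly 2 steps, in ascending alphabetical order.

bridge, front, router, worker

Level 0: relay
Level 1: back, broker, cache, index, ingest, ledger, node, peer, queue, store
Level 2: bridge, front, router, worker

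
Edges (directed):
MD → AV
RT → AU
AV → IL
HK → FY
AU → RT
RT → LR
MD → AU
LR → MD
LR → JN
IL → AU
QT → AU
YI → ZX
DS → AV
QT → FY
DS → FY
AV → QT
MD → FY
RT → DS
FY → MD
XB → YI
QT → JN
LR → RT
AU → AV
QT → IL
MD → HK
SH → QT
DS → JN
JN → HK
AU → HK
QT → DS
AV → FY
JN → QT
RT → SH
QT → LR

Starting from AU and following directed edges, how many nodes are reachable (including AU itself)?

12

BFS from AU visits: AU, AV, HK, RT, FY, IL, QT, DS, LR, SH, MD, JN
Reachable nodes: 12 of 15 total.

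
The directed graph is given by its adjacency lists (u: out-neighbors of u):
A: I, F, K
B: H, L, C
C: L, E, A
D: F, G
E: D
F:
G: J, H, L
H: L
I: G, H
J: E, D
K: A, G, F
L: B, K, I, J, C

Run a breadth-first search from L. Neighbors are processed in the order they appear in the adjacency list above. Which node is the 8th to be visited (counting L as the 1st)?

A

Visit L; enqueue B, K, I, J, C → queue [B, K, I, J, C]
Visit B; enqueue H → queue [K, I, J, C, H]
Visit K; enqueue A, G, F → queue [I, J, C, H, A, G, F]
Visit I → queue [J, C, H, A, G, F]
Visit J; enqueue E, D → queue [C, H, A, G, F, E, D]
Visit C → queue [H, A, G, F, E, D]
Visit H → queue [A, G, F, E, D]
Visit A → queue [G, F, E, D]
Visit G → queue [F, E, D]
Visit F → queue [E, D]
Visit E → queue [D]
Visit D → queue []

Visit order: L, B, K, I, J, C, H, A, G, F, E, D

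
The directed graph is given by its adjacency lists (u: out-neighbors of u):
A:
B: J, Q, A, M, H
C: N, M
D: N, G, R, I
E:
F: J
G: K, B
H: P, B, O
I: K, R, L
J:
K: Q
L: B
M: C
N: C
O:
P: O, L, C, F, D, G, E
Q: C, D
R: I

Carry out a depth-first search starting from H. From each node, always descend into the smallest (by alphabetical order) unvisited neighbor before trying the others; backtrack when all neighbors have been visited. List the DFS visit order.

Visit H
H → B
B → A
B → J
B → M
M → C
C → N
B → Q
Q → D
D → G
G → K
D → I
I → L
I → R
H → O
H → P
P → E
P → F

H → B → A → J → M → C → N → Q → D → G → K → I → L → R → O → P → E → F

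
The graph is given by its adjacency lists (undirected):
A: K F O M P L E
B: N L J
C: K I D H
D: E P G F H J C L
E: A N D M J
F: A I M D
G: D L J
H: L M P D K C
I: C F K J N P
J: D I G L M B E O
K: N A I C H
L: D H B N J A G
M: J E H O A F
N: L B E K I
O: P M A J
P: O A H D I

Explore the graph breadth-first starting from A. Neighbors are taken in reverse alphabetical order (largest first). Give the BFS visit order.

A -> P -> O -> M -> L -> K -> F -> E -> I -> H -> D -> J -> N -> G -> B -> C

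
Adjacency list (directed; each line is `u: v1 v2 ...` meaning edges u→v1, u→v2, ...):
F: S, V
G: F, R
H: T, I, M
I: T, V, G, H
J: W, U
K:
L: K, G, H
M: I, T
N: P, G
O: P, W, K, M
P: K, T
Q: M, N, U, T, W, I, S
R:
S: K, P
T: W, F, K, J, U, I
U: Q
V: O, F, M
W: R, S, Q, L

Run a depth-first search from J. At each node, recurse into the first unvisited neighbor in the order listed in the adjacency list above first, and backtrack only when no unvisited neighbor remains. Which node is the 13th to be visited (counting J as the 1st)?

Visit J
J → W
W → R
W → S
S → K
S → P
P → T
T → F
F → V
V → O
O → M
M → I
I → G
I → H
T → U
U → Q
Q → N
W → L

Visit order: J, W, R, S, K, P, T, F, V, O, M, I, G, H, U, Q, N, L

G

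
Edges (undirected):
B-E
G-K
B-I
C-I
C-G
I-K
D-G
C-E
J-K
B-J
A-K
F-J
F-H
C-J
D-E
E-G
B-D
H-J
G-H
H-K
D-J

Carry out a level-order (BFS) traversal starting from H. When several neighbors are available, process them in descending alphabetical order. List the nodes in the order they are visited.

H, K, J, G, F, I, A, D, C, B, E

Visit H; enqueue K, J, G, F → queue [K, J, G, F]
Visit K; enqueue I, A → queue [J, G, F, I, A]
Visit J; enqueue D, C, B → queue [G, F, I, A, D, C, B]
Visit G; enqueue E → queue [F, I, A, D, C, B, E]
Visit F → queue [I, A, D, C, B, E]
Visit I → queue [A, D, C, B, E]
Visit A → queue [D, C, B, E]
Visit D → queue [C, B, E]
Visit C → queue [B, E]
Visit B → queue [E]
Visit E → queue []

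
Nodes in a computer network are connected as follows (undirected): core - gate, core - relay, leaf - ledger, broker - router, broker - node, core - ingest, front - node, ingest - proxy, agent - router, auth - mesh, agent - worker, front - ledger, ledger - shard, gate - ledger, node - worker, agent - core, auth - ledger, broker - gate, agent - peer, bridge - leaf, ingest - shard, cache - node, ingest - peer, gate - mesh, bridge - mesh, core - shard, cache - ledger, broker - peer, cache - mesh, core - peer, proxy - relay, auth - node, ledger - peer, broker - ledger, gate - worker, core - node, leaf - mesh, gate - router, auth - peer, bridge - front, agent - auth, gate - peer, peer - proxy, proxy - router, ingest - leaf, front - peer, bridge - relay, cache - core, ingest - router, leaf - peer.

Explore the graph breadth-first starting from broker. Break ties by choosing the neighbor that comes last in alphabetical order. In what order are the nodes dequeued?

broker -> router -> peer -> node -> ledger -> gate -> proxy -> ingest -> agent -> leaf -> front -> core -> auth -> worker -> cache -> shard -> mesh -> relay -> bridge

Visit broker; enqueue router, peer, node, ledger, gate → queue [router, peer, node, ledger, gate]
Visit router; enqueue proxy, ingest, agent → queue [peer, node, ledger, gate, proxy, ingest, agent]
Visit peer; enqueue leaf, front, core, auth → queue [node, ledger, gate, proxy, ingest, agent, leaf, front, core, auth]
Visit node; enqueue worker, cache → queue [ledger, gate, proxy, ingest, agent, leaf, front, core, auth, worker, cache]
Visit ledger; enqueue shard → queue [gate, proxy, ingest, agent, leaf, front, core, auth, worker, cache, shard]
Visit gate; enqueue mesh → queue [proxy, ingest, agent, leaf, front, core, auth, worker, cache, shard, mesh]
Visit proxy; enqueue relay → queue [ingest, agent, leaf, front, core, auth, worker, cache, shard, mesh, relay]
Visit ingest → queue [agent, leaf, front, core, auth, worker, cache, shard, mesh, relay]
Visit agent → queue [leaf, front, core, auth, worker, cache, shard, mesh, relay]
Visit leaf; enqueue bridge → queue [front, core, auth, worker, cache, shard, mesh, relay, bridge]
Visit front → queue [core, auth, worker, cache, shard, mesh, relay, bridge]
Visit core → queue [auth, worker, cache, shard, mesh, relay, bridge]
Visit auth → queue [worker, cache, shard, mesh, relay, bridge]
Visit worker → queue [cache, shard, mesh, relay, bridge]
Visit cache → queue [shard, mesh, relay, bridge]
Visit shard → queue [mesh, relay, bridge]
Visit mesh → queue [relay, bridge]
Visit relay → queue [bridge]
Visit bridge → queue []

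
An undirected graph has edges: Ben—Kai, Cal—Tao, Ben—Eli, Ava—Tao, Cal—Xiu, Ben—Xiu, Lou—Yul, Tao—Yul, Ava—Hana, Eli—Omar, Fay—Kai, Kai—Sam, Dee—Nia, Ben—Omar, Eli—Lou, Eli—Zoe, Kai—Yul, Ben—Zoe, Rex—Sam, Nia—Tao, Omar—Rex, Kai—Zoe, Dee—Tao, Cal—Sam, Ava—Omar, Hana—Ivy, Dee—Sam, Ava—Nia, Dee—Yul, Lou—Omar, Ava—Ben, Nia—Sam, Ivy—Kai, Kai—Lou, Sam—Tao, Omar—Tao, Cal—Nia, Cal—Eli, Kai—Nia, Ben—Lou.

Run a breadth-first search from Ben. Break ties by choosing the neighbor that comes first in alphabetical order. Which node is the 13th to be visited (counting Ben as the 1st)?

Visit Ben; enqueue Ava, Eli, Kai, Lou, Omar, Xiu, Zoe → queue [Ava, Eli, Kai, Lou, Omar, Xiu, Zoe]
Visit Ava; enqueue Hana, Nia, Tao → queue [Eli, Kai, Lou, Omar, Xiu, Zoe, Hana, Nia, Tao]
Visit Eli; enqueue Cal → queue [Kai, Lou, Omar, Xiu, Zoe, Hana, Nia, Tao, Cal]
Visit Kai; enqueue Fay, Ivy, Sam, Yul → queue [Lou, Omar, Xiu, Zoe, Hana, Nia, Tao, Cal, Fay, Ivy, Sam, Yul]
Visit Lou → queue [Omar, Xiu, Zoe, Hana, Nia, Tao, Cal, Fay, Ivy, Sam, Yul]
Visit Omar; enqueue Rex → queue [Xiu, Zoe, Hana, Nia, Tao, Cal, Fay, Ivy, Sam, Yul, Rex]
Visit Xiu → queue [Zoe, Hana, Nia, Tao, Cal, Fay, Ivy, Sam, Yul, Rex]
Visit Zoe → queue [Hana, Nia, Tao, Cal, Fay, Ivy, Sam, Yul, Rex]
Visit Hana → queue [Nia, Tao, Cal, Fay, Ivy, Sam, Yul, Rex]
Visit Nia; enqueue Dee → queue [Tao, Cal, Fay, Ivy, Sam, Yul, Rex, Dee]
Visit Tao → queue [Cal, Fay, Ivy, Sam, Yul, Rex, Dee]
Visit Cal → queue [Fay, Ivy, Sam, Yul, Rex, Dee]
Visit Fay → queue [Ivy, Sam, Yul, Rex, Dee]
Visit Ivy → queue [Sam, Yul, Rex, Dee]
Visit Sam → queue [Yul, Rex, Dee]
Visit Yul → queue [Rex, Dee]
Visit Rex → queue [Dee]
Visit Dee → queue []

Visit order: Ben, Ava, Eli, Kai, Lou, Omar, Xiu, Zoe, Hana, Nia, Tao, Cal, Fay, Ivy, Sam, Yul, Rex, Dee

Fay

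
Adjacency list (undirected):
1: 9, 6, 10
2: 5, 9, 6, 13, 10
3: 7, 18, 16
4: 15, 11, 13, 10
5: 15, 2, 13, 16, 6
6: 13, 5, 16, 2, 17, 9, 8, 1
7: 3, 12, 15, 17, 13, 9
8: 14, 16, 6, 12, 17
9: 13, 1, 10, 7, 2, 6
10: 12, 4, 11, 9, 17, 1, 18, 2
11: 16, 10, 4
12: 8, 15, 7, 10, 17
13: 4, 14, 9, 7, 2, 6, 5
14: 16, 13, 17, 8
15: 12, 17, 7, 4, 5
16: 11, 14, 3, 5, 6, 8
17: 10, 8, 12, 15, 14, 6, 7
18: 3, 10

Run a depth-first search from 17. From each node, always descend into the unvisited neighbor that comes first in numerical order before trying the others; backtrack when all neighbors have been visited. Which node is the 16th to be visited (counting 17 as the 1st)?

14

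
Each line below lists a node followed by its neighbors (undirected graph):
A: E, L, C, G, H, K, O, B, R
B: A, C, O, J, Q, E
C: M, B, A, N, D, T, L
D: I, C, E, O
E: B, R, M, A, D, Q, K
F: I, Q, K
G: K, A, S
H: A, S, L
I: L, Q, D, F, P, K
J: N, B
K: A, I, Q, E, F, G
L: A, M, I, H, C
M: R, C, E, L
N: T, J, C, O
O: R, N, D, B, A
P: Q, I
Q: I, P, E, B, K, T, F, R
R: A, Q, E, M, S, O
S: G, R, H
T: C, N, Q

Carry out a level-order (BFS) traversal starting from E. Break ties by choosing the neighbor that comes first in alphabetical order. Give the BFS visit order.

Visit E; enqueue A, B, D, K, M, Q, R → queue [A, B, D, K, M, Q, R]
Visit A; enqueue C, G, H, L, O → queue [B, D, K, M, Q, R, C, G, H, L, O]
Visit B; enqueue J → queue [D, K, M, Q, R, C, G, H, L, O, J]
Visit D; enqueue I → queue [K, M, Q, R, C, G, H, L, O, J, I]
Visit K; enqueue F → queue [M, Q, R, C, G, H, L, O, J, I, F]
Visit M → queue [Q, R, C, G, H, L, O, J, I, F]
Visit Q; enqueue P, T → queue [R, C, G, H, L, O, J, I, F, P, T]
Visit R; enqueue S → queue [C, G, H, L, O, J, I, F, P, T, S]
Visit C; enqueue N → queue [G, H, L, O, J, I, F, P, T, S, N]
Visit G → queue [H, L, O, J, I, F, P, T, S, N]
Visit H → queue [L, O, J, I, F, P, T, S, N]
Visit L → queue [O, J, I, F, P, T, S, N]
Visit O → queue [J, I, F, P, T, S, N]
Visit J → queue [I, F, P, T, S, N]
Visit I → queue [F, P, T, S, N]
Visit F → queue [P, T, S, N]
Visit P → queue [T, S, N]
Visit T → queue [S, N]
Visit S → queue [N]
Visit N → queue []

E, A, B, D, K, M, Q, R, C, G, H, L, O, J, I, F, P, T, S, N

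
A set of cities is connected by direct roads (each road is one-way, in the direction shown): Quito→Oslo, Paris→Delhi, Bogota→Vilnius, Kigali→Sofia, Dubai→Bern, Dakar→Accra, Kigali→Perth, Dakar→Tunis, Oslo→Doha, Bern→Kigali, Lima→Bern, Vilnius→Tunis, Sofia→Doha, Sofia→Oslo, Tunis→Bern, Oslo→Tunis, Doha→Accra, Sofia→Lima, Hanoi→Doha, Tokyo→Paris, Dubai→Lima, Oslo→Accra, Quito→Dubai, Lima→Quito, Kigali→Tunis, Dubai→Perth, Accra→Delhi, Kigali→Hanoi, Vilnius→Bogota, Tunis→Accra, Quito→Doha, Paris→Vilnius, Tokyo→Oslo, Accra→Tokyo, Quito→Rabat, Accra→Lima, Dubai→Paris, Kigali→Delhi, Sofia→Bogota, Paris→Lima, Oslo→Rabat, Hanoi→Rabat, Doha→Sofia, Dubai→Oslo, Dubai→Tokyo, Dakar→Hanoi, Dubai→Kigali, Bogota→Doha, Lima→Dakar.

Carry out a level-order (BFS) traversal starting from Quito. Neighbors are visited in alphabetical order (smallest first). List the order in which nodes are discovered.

Quito, Doha, Dubai, Oslo, Rabat, Accra, Sofia, Bern, Kigali, Lima, Paris, Perth, Tokyo, Tunis, Delhi, Bogota, Hanoi, Dakar, Vilnius

Visit Quito; enqueue Doha, Dubai, Oslo, Rabat → queue [Doha, Dubai, Oslo, Rabat]
Visit Doha; enqueue Accra, Sofia → queue [Dubai, Oslo, Rabat, Accra, Sofia]
Visit Dubai; enqueue Bern, Kigali, Lima, Paris, Perth, Tokyo → queue [Oslo, Rabat, Accra, Sofia, Bern, Kigali, Lima, Paris, Perth, Tokyo]
Visit Oslo; enqueue Tunis → queue [Rabat, Accra, Sofia, Bern, Kigali, Lima, Paris, Perth, Tokyo, Tunis]
Visit Rabat → queue [Accra, Sofia, Bern, Kigali, Lima, Paris, Perth, Tokyo, Tunis]
Visit Accra; enqueue Delhi → queue [Sofia, Bern, Kigali, Lima, Paris, Perth, Tokyo, Tunis, Delhi]
Visit Sofia; enqueue Bogota → queue [Bern, Kigali, Lima, Paris, Perth, Tokyo, Tunis, Delhi, Bogota]
Visit Bern → queue [Kigali, Lima, Paris, Perth, Tokyo, Tunis, Delhi, Bogota]
Visit Kigali; enqueue Hanoi → queue [Lima, Paris, Perth, Tokyo, Tunis, Delhi, Bogota, Hanoi]
Visit Lima; enqueue Dakar → queue [Paris, Perth, Tokyo, Tunis, Delhi, Bogota, Hanoi, Dakar]
Visit Paris; enqueue Vilnius → queue [Perth, Tokyo, Tunis, Delhi, Bogota, Hanoi, Dakar, Vilnius]
Visit Perth → queue [Tokyo, Tunis, Delhi, Bogota, Hanoi, Dakar, Vilnius]
Visit Tokyo → queue [Tunis, Delhi, Bogota, Hanoi, Dakar, Vilnius]
Visit Tunis → queue [Delhi, Bogota, Hanoi, Dakar, Vilnius]
Visit Delhi → queue [Bogota, Hanoi, Dakar, Vilnius]
Visit Bogota → queue [Hanoi, Dakar, Vilnius]
Visit Hanoi → queue [Dakar, Vilnius]
Visit Dakar → queue [Vilnius]
Visit Vilnius → queue []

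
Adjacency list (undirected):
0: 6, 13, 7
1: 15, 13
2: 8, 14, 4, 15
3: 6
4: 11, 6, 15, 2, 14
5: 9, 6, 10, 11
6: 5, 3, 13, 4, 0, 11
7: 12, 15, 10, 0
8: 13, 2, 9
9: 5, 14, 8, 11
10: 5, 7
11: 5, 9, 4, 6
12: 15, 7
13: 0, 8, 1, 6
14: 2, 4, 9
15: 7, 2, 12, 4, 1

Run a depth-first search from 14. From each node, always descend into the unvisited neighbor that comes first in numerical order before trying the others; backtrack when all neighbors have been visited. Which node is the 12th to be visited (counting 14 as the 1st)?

1

Visit 14
14 → 2
2 → 4
4 → 6
6 → 0
0 → 7
7 → 10
10 → 5
5 → 9
9 → 8
8 → 13
13 → 1
1 → 15
15 → 12
9 → 11
6 → 3

Visit order: 14, 2, 4, 6, 0, 7, 10, 5, 9, 8, 13, 1, 15, 12, 11, 3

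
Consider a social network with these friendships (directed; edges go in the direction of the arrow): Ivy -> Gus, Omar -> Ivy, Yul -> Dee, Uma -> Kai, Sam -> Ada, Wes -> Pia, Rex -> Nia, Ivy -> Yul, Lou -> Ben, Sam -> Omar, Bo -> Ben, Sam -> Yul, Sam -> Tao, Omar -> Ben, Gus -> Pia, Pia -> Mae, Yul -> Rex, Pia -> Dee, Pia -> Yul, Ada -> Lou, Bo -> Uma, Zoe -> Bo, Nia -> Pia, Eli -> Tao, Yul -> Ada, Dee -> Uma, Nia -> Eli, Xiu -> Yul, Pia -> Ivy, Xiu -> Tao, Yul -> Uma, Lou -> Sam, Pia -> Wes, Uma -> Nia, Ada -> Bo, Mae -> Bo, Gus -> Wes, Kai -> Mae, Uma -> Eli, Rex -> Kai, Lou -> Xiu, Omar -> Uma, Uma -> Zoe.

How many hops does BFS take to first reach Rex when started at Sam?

Level 0: Sam
Level 1: Ada, Omar, Tao, Yul
Level 2: Ben, Bo, Dee, Ivy, Lou, Rex, Uma
Level 3: Eli, Gus, Kai, Nia, Xiu, Zoe
Level 4: Mae, Pia, Wes
Rex first appears at level 2.

2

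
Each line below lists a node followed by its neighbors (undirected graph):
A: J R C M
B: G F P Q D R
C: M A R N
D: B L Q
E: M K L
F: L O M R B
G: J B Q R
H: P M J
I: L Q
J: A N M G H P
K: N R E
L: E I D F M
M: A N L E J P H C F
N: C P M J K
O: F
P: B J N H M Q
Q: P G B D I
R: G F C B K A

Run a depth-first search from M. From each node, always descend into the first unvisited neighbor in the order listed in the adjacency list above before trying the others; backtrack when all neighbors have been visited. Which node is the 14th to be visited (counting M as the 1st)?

Q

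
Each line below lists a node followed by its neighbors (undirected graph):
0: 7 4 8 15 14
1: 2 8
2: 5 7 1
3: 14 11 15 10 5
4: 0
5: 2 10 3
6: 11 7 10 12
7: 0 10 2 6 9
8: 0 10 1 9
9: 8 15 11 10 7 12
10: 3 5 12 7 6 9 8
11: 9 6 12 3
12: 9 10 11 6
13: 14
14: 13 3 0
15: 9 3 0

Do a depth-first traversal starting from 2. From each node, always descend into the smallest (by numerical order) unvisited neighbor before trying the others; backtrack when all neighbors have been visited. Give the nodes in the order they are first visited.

Visit 2
2 → 1
1 → 8
8 → 0
0 → 4
0 → 7
7 → 6
6 → 10
10 → 3
3 → 5
3 → 11
11 → 9
9 → 12
9 → 15
3 → 14
14 → 13

2 -> 1 -> 8 -> 0 -> 4 -> 7 -> 6 -> 10 -> 3 -> 5 -> 11 -> 9 -> 12 -> 15 -> 14 -> 13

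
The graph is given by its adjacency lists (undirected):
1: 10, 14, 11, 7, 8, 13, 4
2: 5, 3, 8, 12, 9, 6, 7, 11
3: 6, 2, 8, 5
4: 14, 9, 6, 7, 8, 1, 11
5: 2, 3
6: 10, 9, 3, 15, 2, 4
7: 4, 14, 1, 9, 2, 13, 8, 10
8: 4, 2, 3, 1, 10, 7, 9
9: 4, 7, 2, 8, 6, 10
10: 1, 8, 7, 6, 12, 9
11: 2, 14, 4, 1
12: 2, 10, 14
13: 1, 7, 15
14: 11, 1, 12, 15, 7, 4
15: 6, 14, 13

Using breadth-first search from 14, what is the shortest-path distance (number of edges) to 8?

Level 0: 14
Level 1: 1, 4, 7, 11, 12, 15
Level 2: 2, 6, 8, 9, 10, 13
Level 3: 3, 5
8 first appears at level 2.

2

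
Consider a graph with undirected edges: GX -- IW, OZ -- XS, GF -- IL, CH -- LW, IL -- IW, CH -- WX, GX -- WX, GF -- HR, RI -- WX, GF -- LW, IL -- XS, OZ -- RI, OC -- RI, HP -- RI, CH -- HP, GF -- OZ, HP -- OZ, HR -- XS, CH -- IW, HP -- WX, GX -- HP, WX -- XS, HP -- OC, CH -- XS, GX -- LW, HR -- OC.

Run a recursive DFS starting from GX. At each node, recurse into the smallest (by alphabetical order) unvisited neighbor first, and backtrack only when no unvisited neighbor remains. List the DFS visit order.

GX, HP, CH, IW, IL, GF, HR, OC, RI, OZ, XS, WX, LW

Visit GX
GX → HP
HP → CH
CH → IW
IW → IL
IL → GF
GF → HR
HR → OC
OC → RI
RI → OZ
OZ → XS
XS → WX
GF → LW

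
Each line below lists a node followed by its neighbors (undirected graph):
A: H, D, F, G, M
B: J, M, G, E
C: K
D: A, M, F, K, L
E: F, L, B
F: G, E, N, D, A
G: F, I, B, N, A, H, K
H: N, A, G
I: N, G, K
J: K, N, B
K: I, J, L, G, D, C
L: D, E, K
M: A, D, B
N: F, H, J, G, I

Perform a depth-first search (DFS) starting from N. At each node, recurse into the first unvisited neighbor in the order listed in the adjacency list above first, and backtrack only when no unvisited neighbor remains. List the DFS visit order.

N -> F -> G -> I -> K -> J -> B -> M -> A -> H -> D -> L -> E -> C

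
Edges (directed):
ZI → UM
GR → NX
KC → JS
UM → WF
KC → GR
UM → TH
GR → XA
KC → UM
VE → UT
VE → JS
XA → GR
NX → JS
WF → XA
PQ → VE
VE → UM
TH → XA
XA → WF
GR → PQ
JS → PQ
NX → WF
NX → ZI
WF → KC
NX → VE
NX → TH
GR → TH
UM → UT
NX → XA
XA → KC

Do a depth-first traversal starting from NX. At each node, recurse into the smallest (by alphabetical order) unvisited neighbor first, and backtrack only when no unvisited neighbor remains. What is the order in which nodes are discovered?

Visit NX
NX → JS
JS → PQ
PQ → VE
VE → UM
UM → TH
TH → XA
XA → GR
XA → KC
XA → WF
UM → UT
NX → ZI

NX → JS → PQ → VE → UM → TH → XA → GR → KC → WF → UT → ZI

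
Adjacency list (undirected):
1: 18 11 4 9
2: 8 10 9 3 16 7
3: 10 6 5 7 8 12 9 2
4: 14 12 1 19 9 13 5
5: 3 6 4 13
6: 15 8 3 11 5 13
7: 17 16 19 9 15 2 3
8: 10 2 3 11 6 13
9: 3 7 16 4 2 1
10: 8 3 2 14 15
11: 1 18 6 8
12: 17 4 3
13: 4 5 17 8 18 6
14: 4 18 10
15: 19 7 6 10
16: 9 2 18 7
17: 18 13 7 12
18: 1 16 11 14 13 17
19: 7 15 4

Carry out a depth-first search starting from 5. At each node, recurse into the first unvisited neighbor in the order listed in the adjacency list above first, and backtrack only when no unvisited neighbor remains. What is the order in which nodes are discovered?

5, 3, 10, 8, 2, 9, 7, 17, 18, 1, 11, 6, 15, 19, 4, 14, 12, 13, 16

Visit 5
5 → 3
3 → 10
10 → 8
8 → 2
2 → 9
9 → 7
7 → 17
17 → 18
18 → 1
1 → 11
11 → 6
6 → 15
15 → 19
19 → 4
4 → 14
4 → 12
4 → 13
18 → 16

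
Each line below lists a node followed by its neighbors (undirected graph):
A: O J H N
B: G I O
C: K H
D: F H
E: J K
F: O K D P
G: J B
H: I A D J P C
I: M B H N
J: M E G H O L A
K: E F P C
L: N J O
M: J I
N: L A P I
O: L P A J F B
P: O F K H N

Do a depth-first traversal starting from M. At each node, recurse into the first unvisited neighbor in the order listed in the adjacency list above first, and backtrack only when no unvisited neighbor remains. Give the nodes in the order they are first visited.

Visit M
M → J
J → E
E → K
K → F
F → O
O → L
L → N
N → A
A → H
H → I
I → B
B → G
H → D
H → P
H → C

M → J → E → K → F → O → L → N → A → H → I → B → G → D → P → C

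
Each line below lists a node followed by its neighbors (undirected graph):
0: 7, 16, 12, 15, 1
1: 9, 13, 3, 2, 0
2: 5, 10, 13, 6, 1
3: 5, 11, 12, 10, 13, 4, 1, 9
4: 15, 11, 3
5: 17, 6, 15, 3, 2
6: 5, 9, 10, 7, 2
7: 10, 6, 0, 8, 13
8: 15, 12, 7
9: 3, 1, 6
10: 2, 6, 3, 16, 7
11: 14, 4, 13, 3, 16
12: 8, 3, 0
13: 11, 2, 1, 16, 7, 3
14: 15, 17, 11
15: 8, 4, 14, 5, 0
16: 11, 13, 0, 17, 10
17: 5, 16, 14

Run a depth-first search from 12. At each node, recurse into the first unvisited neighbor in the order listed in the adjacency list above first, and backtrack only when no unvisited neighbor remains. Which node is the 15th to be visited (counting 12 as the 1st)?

Visit 12
12 → 8
8 → 15
15 → 4
4 → 11
11 → 14
14 → 17
17 → 5
5 → 6
6 → 9
9 → 3
3 → 10
10 → 2
2 → 13
13 → 1
1 → 0
0 → 7
0 → 16

Visit order: 12, 8, 15, 4, 11, 14, 17, 5, 6, 9, 3, 10, 2, 13, 1, 0, 7, 16

1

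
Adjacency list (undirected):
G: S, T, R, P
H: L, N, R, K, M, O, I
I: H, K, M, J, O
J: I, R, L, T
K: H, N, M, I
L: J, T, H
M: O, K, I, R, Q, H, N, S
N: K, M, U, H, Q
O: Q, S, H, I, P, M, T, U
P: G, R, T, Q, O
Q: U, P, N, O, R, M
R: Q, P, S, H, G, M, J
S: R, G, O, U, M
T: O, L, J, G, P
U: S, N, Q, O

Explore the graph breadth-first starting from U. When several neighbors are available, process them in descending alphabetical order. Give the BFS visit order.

Visit U; enqueue S, Q, O, N → queue [S, Q, O, N]
Visit S; enqueue R, M, G → queue [Q, O, N, R, M, G]
Visit Q; enqueue P → queue [O, N, R, M, G, P]
Visit O; enqueue T, I, H → queue [N, R, M, G, P, T, I, H]
Visit N; enqueue K → queue [R, M, G, P, T, I, H, K]
Visit R; enqueue J → queue [M, G, P, T, I, H, K, J]
Visit M → queue [G, P, T, I, H, K, J]
Visit G → queue [P, T, I, H, K, J]
Visit P → queue [T, I, H, K, J]
Visit T; enqueue L → queue [I, H, K, J, L]
Visit I → queue [H, K, J, L]
Visit H → queue [K, J, L]
Visit K → queue [J, L]
Visit J → queue [L]
Visit L → queue []

U → S → Q → O → N → R → M → G → P → T → I → H → K → J → L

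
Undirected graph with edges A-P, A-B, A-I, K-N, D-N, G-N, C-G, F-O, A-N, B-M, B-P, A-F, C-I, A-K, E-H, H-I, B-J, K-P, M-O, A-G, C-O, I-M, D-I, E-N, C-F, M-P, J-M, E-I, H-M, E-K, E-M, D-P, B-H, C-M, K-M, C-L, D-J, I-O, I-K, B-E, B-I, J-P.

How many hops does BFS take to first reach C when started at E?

Level 0: E
Level 1: B, H, I, K, M, N
Level 2: A, C, D, G, J, O, P
Level 3: F, L
C first appears at level 2.

2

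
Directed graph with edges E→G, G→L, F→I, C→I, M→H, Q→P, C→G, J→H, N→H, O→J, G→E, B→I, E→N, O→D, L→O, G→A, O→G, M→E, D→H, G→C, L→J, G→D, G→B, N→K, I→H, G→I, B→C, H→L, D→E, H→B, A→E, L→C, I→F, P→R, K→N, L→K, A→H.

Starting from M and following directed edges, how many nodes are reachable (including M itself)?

BFS from M visits: M, E, H, G, N, B, L, A, C, D, I, K, J, O, F
Reachable nodes: 15 of 18 total.

15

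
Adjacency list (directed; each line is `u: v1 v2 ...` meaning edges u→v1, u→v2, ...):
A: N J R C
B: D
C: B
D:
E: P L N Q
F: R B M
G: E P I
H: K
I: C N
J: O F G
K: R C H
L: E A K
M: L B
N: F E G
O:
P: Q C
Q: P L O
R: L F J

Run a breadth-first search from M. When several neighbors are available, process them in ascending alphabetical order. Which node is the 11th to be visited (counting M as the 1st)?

Visit M; enqueue B, L → queue [B, L]
Visit B; enqueue D → queue [L, D]
Visit L; enqueue A, E, K → queue [D, A, E, K]
Visit D → queue [A, E, K]
Visit A; enqueue C, J, N, R → queue [E, K, C, J, N, R]
Visit E; enqueue P, Q → queue [K, C, J, N, R, P, Q]
Visit K; enqueue H → queue [C, J, N, R, P, Q, H]
Visit C → queue [J, N, R, P, Q, H]
Visit J; enqueue F, G, O → queue [N, R, P, Q, H, F, G, O]
Visit N → queue [R, P, Q, H, F, G, O]
Visit R → queue [P, Q, H, F, G, O]
Visit P → queue [Q, H, F, G, O]
Visit Q → queue [H, F, G, O]
Visit H → queue [F, G, O]
Visit F → queue [G, O]
Visit G; enqueue I → queue [O, I]
Visit O → queue [I]
Visit I → queue []

Visit order: M, B, L, D, A, E, K, C, J, N, R, P, Q, H, F, G, O, I

R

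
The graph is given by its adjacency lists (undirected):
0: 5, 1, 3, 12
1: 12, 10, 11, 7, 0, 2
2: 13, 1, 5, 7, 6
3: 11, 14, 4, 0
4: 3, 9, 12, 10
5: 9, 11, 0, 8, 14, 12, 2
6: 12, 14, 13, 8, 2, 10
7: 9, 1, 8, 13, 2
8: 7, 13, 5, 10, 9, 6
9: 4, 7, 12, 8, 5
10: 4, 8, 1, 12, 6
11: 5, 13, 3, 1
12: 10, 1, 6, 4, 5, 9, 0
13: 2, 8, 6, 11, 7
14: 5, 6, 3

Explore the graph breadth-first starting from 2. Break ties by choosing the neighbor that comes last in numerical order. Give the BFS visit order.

2, 13, 7, 6, 5, 1, 11, 8, 9, 14, 12, 10, 0, 3, 4

Visit 2; enqueue 13, 7, 6, 5, 1 → queue [13, 7, 6, 5, 1]
Visit 13; enqueue 11, 8 → queue [7, 6, 5, 1, 11, 8]
Visit 7; enqueue 9 → queue [6, 5, 1, 11, 8, 9]
Visit 6; enqueue 14, 12, 10 → queue [5, 1, 11, 8, 9, 14, 12, 10]
Visit 5; enqueue 0 → queue [1, 11, 8, 9, 14, 12, 10, 0]
Visit 1 → queue [11, 8, 9, 14, 12, 10, 0]
Visit 11; enqueue 3 → queue [8, 9, 14, 12, 10, 0, 3]
Visit 8 → queue [9, 14, 12, 10, 0, 3]
Visit 9; enqueue 4 → queue [14, 12, 10, 0, 3, 4]
Visit 14 → queue [12, 10, 0, 3, 4]
Visit 12 → queue [10, 0, 3, 4]
Visit 10 → queue [0, 3, 4]
Visit 0 → queue [3, 4]
Visit 3 → queue [4]
Visit 4 → queue []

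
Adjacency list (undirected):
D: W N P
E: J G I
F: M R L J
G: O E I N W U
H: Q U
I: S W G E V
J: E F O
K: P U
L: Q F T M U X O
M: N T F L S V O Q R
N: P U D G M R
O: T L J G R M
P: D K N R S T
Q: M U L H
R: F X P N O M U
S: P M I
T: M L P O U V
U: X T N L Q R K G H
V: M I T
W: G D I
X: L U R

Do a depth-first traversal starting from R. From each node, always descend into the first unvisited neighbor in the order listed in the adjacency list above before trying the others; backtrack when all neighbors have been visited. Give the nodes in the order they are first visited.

R, F, M, N, P, D, W, G, O, T, L, Q, U, X, K, H, V, I, S, E, J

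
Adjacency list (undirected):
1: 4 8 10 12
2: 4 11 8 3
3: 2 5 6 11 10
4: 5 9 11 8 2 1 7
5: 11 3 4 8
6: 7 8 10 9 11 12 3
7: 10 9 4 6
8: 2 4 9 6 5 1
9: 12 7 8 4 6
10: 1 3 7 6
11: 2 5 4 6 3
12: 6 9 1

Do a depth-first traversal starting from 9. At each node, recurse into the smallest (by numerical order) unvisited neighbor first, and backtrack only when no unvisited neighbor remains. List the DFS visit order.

Visit 9
9 → 4
4 → 1
1 → 8
8 → 2
2 → 3
3 → 5
5 → 11
11 → 6
6 → 7
7 → 10
6 → 12

9 -> 4 -> 1 -> 8 -> 2 -> 3 -> 5 -> 11 -> 6 -> 7 -> 10 -> 12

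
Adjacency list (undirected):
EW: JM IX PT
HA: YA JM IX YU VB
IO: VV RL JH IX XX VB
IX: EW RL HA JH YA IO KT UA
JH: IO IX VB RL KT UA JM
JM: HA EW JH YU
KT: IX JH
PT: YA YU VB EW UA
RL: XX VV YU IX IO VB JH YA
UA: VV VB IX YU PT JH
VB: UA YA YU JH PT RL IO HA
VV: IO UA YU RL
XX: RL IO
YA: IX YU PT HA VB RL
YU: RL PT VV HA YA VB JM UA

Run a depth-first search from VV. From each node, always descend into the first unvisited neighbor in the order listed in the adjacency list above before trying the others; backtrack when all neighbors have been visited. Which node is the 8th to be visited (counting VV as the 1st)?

Visit VV
VV → IO
IO → RL
RL → XX
RL → YU
YU → PT
PT → YA
YA → IX
IX → EW
EW → JM
JM → HA
HA → VB
VB → UA
UA → JH
JH → KT

Visit order: VV, IO, RL, XX, YU, PT, YA, IX, EW, JM, HA, VB, UA, JH, KT

IX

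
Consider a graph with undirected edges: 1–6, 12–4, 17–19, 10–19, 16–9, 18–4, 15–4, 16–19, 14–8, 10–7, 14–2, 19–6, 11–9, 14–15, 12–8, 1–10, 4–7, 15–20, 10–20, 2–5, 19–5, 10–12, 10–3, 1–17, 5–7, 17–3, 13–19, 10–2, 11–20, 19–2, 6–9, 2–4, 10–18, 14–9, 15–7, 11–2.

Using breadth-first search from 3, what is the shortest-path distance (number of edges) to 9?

Level 0: 3
Level 1: 10, 17
Level 2: 1, 2, 7, 12, 18, 19, 20
Level 3: 4, 5, 6, 8, 11, 13, 14, 15, 16
Level 4: 9
9 first appears at level 4.

4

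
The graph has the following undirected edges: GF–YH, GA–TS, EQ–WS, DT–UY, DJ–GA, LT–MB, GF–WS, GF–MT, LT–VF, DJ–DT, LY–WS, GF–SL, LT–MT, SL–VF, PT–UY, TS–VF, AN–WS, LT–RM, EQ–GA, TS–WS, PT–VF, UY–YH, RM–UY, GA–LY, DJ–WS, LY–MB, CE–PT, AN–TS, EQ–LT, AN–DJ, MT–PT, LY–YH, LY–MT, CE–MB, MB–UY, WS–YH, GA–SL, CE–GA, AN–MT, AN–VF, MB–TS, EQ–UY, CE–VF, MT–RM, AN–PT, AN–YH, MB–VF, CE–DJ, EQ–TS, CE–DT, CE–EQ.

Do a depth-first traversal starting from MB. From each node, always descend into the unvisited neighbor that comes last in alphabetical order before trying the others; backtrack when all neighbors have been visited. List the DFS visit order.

Visit MB
MB → VF
VF → TS
TS → WS
WS → YH
YH → UY
UY → RM
RM → MT
MT → PT
PT → CE
CE → GA
GA → SL
SL → GF
GA → LY
GA → EQ
EQ → LT
GA → DJ
DJ → DT
DJ → AN

MB, VF, TS, WS, YH, UY, RM, MT, PT, CE, GA, SL, GF, LY, EQ, LT, DJ, DT, AN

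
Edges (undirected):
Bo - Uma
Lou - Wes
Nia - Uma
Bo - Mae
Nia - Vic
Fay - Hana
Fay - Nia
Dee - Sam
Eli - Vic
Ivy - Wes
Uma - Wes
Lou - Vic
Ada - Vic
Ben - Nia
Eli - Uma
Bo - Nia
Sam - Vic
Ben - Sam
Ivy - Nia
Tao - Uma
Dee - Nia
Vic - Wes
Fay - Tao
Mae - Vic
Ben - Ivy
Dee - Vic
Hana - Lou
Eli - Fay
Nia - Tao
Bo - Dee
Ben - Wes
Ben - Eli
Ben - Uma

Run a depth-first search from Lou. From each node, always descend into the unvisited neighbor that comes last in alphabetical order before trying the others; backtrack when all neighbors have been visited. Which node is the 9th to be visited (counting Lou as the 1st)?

Fay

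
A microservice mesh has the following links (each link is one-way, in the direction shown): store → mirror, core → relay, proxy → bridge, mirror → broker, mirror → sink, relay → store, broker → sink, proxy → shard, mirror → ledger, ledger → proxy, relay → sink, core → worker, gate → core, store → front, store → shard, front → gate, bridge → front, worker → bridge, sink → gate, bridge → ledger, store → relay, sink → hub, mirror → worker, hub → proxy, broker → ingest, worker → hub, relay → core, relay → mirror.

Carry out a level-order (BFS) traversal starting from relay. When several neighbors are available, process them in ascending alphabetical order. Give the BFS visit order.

Visit relay; enqueue core, mirror, sink, store → queue [core, mirror, sink, store]
Visit core; enqueue worker → queue [mirror, sink, store, worker]
Visit mirror; enqueue broker, ledger → queue [sink, store, worker, broker, ledger]
Visit sink; enqueue gate, hub → queue [store, worker, broker, ledger, gate, hub]
Visit store; enqueue front, shard → queue [worker, broker, ledger, gate, hub, front, shard]
Visit worker; enqueue bridge → queue [broker, ledger, gate, hub, front, shard, bridge]
Visit broker; enqueue ingest → queue [ledger, gate, hub, front, shard, bridge, ingest]
Visit ledger; enqueue proxy → queue [gate, hub, front, shard, bridge, ingest, proxy]
Visit gate → queue [hub, front, shard, bridge, ingest, proxy]
Visit hub → queue [front, shard, bridge, ingest, proxy]
Visit front → queue [shard, bridge, ingest, proxy]
Visit shard → queue [bridge, ingest, proxy]
Visit bridge → queue [ingest, proxy]
Visit ingest → queue [proxy]
Visit proxy → queue []

relay → core → mirror → sink → store → worker → broker → ledger → gate → hub → front → shard → bridge → ingest → proxy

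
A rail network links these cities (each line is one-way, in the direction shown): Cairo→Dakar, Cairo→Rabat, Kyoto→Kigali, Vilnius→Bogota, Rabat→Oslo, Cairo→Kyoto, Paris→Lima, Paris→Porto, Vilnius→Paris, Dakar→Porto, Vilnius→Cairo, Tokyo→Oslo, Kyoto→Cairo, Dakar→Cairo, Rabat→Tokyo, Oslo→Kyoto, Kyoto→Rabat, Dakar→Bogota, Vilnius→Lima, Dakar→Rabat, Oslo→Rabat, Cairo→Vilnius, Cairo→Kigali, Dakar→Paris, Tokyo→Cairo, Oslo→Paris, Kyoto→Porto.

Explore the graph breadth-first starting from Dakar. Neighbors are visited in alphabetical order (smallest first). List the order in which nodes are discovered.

Dakar, Bogota, Cairo, Paris, Porto, Rabat, Kigali, Kyoto, Vilnius, Lima, Oslo, Tokyo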